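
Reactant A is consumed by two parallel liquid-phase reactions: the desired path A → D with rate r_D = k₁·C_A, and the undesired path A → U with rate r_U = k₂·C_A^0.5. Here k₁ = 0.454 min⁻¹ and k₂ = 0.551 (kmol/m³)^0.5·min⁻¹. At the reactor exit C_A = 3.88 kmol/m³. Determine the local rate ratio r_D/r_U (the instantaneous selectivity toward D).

1.62

S_{D/U} = r_D/r_U = (k₁·C_A)/(k₂·C_A^0.5) = (k₁/k₂)·C_A^0.5.
= (0.454×3.880) / (0.551×3.880^0.5) = 1.762/1.085 = 1.62.
Since the desired path is higher order in A, keeping C_A high (PFR or concentrated feed) favours D.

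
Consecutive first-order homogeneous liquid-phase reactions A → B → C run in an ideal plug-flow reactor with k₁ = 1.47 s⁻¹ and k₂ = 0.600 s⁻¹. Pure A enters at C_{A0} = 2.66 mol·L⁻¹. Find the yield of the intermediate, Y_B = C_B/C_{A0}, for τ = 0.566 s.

Solving the coupled first-order balances gives C_B(τ) = [k₁/(k₂−k₁)]·C_{A0}·(e^(−k₁τ) − e^(−k₂τ)).
e^(−k₁τ) = e^(−1.47×0.566) = e^(−0.8320) = 0.4352; e^(−k₂τ) = e^(−0.3396) = 0.7121.
C_B = 1.47×2.66/(0.600−1.47) × (0.4352−0.7121) = (-4.494)×(-0.2769) = 1.244 mol·L⁻¹.
Y_B = C_B/C_{A0} = 1.244/2.66 = 0.468.

0.468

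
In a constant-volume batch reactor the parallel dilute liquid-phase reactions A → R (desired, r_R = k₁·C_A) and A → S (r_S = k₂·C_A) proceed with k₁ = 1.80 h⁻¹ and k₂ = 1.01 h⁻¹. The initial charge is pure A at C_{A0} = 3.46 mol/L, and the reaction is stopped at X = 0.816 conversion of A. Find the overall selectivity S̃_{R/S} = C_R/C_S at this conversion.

C_A = C_{A0}(1−X) = 0.6366 mol/L.
Both paths are first order in A, so the instantaneous fraction to R is constant: dC_R/d(−C_A) = k₁/(k₁+k₂) = 0.6406.
C_R = 0.6406·(C_{A0}−C_A) = 0.6406×2.823 = 1.81 mol/L.
C_S = (C_{A0}−C_A)−C_R = 1.015 mol/L; S̃_{R/S} = 1.809/1.015 = 1.78.

1.78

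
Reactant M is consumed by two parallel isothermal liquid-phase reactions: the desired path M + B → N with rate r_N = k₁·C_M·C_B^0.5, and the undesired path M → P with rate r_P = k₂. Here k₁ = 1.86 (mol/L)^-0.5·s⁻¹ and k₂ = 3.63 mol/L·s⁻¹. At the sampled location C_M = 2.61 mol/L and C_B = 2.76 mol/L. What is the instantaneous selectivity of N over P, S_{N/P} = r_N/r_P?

2.22

S_{N/P} = r_N/r_P = (k₁·C_M·C_B^0.5)/(k₂) = (k₁/k₂)·C_M·C_B^0.5.
= (1.86×2.610×2.760^0.5) / (3.63) = 8.065/3.630 = 2.22.
Since the desired path is higher order in M, keeping C_M high (PFR or concentrated feed) favours N.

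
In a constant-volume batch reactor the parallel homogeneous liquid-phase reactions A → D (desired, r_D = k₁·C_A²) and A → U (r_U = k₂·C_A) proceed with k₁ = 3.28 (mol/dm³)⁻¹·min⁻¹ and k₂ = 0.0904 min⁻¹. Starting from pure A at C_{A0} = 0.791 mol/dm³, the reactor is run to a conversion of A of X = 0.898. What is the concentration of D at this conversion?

0.655 mol/dm³

C_A = C_{A0}(1−X) = 0.08068 mol/dm³.
Along a PFR/batch, dC_U/dC_A = −r_U/(r_D+r_U) = −k₂/(k₂+k₁·C_A).
Integrating from C_{A0} to C_A: C_U = (0.0904/3.28)·ln[(0.0904+3.28·0.791)/(0.0904+3.28·0.0807)] = 0.02756·ln(2.685/0.3550) = 0.05576 mol/dm³.
Then C_D = (C_{A0}−C_A) − C_U = 0.7103 − 0.05576 = 0.6546 mol/dm³.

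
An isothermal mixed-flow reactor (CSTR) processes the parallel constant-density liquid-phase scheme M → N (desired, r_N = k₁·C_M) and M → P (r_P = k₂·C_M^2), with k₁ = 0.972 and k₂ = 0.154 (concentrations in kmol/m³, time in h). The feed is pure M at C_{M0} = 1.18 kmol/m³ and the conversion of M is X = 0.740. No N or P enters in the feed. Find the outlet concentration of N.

Exit C_M = C_{M0}(1−X) = 1.18×0.260 = 0.3068 kmol/m³.
In a CSTR the entire volume is at exit conditions, so r_N = 0.972×0.3068 = 0.2982 and r_P = 0.154×0.3068^2 = 0.01450.
Fraction of consumed M going to N: r_N/(r_N+r_P) = 0.9536.
C_N = 0.9536·C_{M0}·X = 0.9536×1.18×0.740 = 0.833 kmol/m³.

0.833 kmol/m³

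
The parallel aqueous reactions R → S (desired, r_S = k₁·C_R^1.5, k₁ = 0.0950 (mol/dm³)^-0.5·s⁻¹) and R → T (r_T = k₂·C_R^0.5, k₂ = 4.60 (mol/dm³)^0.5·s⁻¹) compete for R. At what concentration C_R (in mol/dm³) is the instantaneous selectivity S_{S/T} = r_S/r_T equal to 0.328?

S_{S/T} = (k₁/k₂)·C_R ⇒ C_R = S·k₂/k₁.
= 0.328×4.60/0.0950 = 15.9 mol/dm³.

15.9 mol/dm³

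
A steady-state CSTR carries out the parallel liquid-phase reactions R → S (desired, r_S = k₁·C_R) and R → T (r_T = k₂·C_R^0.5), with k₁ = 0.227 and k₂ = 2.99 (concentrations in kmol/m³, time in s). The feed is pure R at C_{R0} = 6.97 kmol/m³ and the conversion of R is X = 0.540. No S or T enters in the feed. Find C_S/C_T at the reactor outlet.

0.136

Exit C_R = C_{R0}(1−X) = 6.97×0.460 = 3.206 kmol/m³.
Rates in a CSTR are evaluated at the outlet concentration: r_S = 0.227×3.206 = 0.7278, r_T = 2.99×3.206^0.5 = 5.354.
Overall selectivity = C_S/C_T = r_Sτ/(r_Tτ) = r_S/r_T = 0.136.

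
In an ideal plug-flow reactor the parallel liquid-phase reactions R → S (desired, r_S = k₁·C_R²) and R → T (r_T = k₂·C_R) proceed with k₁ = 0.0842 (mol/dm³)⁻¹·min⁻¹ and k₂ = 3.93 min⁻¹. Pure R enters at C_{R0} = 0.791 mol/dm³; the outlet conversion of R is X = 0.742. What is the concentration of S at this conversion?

C_R = C_{R0}(1−X) = 0.2041 mol/dm³.
Along a PFR/batch, dC_T/dC_R = −r_T/(r_S+r_T) = −k₂/(k₂+k₁·C_R).
Integrating from C_{R0} to C_R: C_T = (3.93/0.0842)·ln[(3.93+0.0842·0.791)/(3.93+0.0842·0.204)] = 46.67·ln(3.997/3.947) = 0.5807 mol/dm³.
Then C_S = (C_{R0}−C_R) − C_T = 0.5869 − 0.5807 = 0.006183 mol/dm³.

0.00618 mol/dm³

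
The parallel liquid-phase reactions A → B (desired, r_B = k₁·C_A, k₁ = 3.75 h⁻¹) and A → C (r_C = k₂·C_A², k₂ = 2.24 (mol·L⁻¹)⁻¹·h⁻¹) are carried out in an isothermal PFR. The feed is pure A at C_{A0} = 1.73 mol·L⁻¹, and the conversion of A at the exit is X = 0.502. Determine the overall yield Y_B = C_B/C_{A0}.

C_A = C_{A0}(1−X) = 0.8615 mol·L⁻¹.
Along a PFR/batch, dC_B/dC_A = −r_B/(r_B+r_C) = −k₁/(k₁+k₂·C_A).
Integrating from C_{A0} to C_A: C_B = (3.75/2.24)·ln[(3.75+2.24·1.73)/(3.75+2.24·0.862)] = 1.674·ln(7.625/5.680) = 0.4931 mol·L⁻¹.
Y_B = C_B/C_{A0} = 0.4931/1.73 = 0.285.

0.285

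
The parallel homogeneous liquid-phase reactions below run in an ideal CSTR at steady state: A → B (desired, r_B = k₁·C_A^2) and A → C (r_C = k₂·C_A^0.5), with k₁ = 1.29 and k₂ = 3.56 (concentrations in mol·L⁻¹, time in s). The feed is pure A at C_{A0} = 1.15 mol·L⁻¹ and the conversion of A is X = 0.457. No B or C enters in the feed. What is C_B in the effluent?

Exit C_A = C_{A0}(1−X) = 1.15×0.543 = 0.6244 mol·L⁻¹.
In a CSTR the entire volume is at exit conditions, so r_B = 1.29×0.6244^2 = 0.5030 and r_C = 3.56×0.6244^0.5 = 2.813.
Fraction of consumed A going to B: r_B/(r_B+r_C) = 0.1517.
C_B = 0.1517·C_{A0}·X = 0.1517×1.15×0.457 = 0.0797 mol·L⁻¹.

0.0797 mol·L⁻¹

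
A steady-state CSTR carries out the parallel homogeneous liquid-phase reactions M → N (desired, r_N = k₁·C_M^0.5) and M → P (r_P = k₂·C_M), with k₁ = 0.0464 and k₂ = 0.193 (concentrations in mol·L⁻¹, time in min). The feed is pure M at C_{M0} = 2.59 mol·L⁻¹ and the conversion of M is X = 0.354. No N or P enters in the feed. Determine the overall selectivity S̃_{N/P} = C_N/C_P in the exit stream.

Exit C_M = C_{M0}(1−X) = 2.59×0.646 = 1.673 mol·L⁻¹.
A CSTR operates uniformly at the exit composition, giving r_N = 0.06002 and r_P = 0.3229 (each k·C_M^n at C_M = 1.673).
Overall selectivity = C_N/C_P = r_Nτ/(r_Pτ) = r_N/r_P = 0.186.

0.186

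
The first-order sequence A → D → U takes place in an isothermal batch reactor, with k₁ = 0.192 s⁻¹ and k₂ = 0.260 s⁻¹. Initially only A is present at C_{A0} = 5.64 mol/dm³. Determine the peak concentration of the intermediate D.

At the optimum, C_{D,max}/C_{A0} = (k₁/k₂)^[k₂/(k₂−k₁)].
= (0.192/0.260)^(0.260/(0.260−0.192)) = (0.7385)^(3.824) = 0.3137.
C_{D,max} = 0.3137×5.64 = 1.77 mol/dm³.

1.77 mol/dm³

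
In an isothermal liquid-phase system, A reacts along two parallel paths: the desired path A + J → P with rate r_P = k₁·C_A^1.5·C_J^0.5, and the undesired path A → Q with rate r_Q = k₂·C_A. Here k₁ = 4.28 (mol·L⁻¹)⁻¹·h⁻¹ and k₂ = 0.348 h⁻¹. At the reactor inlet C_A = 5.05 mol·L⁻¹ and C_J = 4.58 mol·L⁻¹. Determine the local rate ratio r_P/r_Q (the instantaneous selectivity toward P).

S_{P/Q} = r_P/r_Q = (k₁·C_A^1.5·C_J^0.5)/(k₂·C_A) = (k₁/k₂)·C_A^0.5·C_J^0.5.
= (4.28×5.050^1.5×4.580^0.5) / (0.348×5.050) = 103.9/1.757 = 59.1.
Since the desired path is higher order in A, keeping C_A high (PFR or concentrated feed) favours P.

59.1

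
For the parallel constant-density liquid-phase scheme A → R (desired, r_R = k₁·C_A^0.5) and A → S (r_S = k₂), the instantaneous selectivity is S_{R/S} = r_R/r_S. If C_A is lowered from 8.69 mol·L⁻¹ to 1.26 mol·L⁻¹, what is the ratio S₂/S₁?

S_{R/S} = (k₁/k₂)·C_A^0.5, so S₂/S₁ = (C_{A,2}/C_{A,1})^0.5.
= (1.26/8.69)^0.5 = (0.1450)^0.5 = 0.381.

0.381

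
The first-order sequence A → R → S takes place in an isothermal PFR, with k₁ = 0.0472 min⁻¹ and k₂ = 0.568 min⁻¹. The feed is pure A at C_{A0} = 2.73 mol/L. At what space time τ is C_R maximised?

4.78 min

Setting dC_R/dτ = 0 gives τ_opt = ln(k₂/k₁)/(k₂−k₁).
= ln(0.568/0.0472)/(0.568−0.0472) = ln(12.03)/0.5208 = 2.488/0.5208 = 4.78 min.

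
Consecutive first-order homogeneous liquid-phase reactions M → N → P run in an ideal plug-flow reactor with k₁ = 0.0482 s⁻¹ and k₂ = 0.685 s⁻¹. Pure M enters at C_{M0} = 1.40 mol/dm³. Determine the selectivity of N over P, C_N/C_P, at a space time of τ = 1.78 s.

1.34

Solving the coupled first-order balances gives C_N(τ) = [k₁/(k₂−k₁)]·C_{M0}·(e^(−k₁τ) − e^(−k₂τ)).
e^(−k₁τ) = e^(−0.0482×1.78) = e^(−0.08580) = 0.9178; e^(−k₂τ) = e^(−1.219) = 0.2954.
C_N = 0.0482×1.40/(0.685−0.0482) × (0.9178−0.2954) = 0.1060×0.6223 = 0.06595 mol/dm³.
C_M = C_{M0}e^(−k₁τ) = 1.285 mol/dm³, so C_P = C_{M0}−C_M−C_N = 0.04916 mol/dm³; C_N/C_P = 1.34.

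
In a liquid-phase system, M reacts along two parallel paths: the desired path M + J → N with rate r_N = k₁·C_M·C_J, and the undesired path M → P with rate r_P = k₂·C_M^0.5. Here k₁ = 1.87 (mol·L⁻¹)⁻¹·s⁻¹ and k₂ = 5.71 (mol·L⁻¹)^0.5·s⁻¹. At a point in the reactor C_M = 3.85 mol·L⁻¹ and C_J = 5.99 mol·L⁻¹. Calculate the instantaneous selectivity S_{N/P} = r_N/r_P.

3.85

S_{N/P} = r_N/r_P = (k₁·C_M·C_J)/(k₂·C_M^0.5) = (k₁/k₂)·C_M^0.5·C_J.
= (1.87×3.850×5.990) / (5.71×3.850^0.5) = 43.13/11.20 = 3.85.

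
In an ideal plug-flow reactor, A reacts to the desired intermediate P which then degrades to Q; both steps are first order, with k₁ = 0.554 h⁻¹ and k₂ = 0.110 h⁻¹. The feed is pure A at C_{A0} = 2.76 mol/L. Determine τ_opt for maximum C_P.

3.64 h

For first-order series the maximum of C_P occurs at τ_opt = ln(k₂/k₁)/(k₂−k₁).
= ln(0.110/0.554)/(0.110−0.554) = ln(0.1986)/-0.4440 = -1.617/-0.4440 = 3.64 h.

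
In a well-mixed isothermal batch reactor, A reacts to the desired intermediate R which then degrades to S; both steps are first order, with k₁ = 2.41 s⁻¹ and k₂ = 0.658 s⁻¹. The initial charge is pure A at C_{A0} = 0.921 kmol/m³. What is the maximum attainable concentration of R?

0.566 kmol/m³

At the optimum, C_{R,max}/C_{A0} = (k₁/k₂)^[k₂/(k₂−k₁)].
= (2.41/0.658)^(0.658/(0.658−2.41)) = (3.663)^(-0.3756) = 0.6141.
C_{R,max} = 0.6141×0.921 = 0.566 kmol/m³.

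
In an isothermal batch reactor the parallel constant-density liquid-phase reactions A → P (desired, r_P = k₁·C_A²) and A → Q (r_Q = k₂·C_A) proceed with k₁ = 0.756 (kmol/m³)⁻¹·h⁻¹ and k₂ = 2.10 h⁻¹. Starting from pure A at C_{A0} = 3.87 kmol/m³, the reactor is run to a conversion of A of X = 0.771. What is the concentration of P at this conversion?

1.33 kmol/m³

C_A = C_{A0}(1−X) = 0.8862 kmol/m³.
Along a PFR/batch, dC_Q/dC_A = −r_Q/(r_P+r_Q) = −k₂/(k₂+k₁·C_A).
Integrating from C_{A0} to C_A: C_Q = (2.10/0.756)·ln[(2.10+0.756·3.87)/(2.10+0.756·0.886)] = 2.778·ln(5.026/2.770) = 1.655 kmol/m³.
Then C_P = (C_{A0}−C_A) − C_Q = 2.984 − 1.655 = 1.329 kmol/m³.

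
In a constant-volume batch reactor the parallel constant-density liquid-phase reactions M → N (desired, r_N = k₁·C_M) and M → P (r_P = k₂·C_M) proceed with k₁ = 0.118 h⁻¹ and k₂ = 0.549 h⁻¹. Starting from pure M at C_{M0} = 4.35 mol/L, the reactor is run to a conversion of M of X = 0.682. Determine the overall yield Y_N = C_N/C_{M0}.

0.121

C_M = C_{M0}(1−X) = 1.383 mol/L.
Both paths are first order in M, so the instantaneous fraction to N is constant: dC_N/d(−C_M) = k₁/(k₁+k₂) = 0.1769.
C_N = 0.1769·(C_{M0}−C_M) = 0.1769×2.967 = 0.525 mol/L.
Y_N = C_N/C_{M0} = 0.5248/4.35 = 0.121.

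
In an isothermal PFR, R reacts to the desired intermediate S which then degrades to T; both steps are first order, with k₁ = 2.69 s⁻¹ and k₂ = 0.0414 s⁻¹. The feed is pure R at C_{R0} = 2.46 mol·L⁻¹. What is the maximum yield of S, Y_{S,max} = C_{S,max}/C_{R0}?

0.937

Evaluating C_S at τ_opt = ln(k₂/k₁)/(k₂−k₁) gives C_{S,max}/C_{R0} = (k₁/k₂)^[k₂/(k₂−k₁)].
= (2.69/0.0414)^(0.0414/(0.0414−2.69)) = (64.98)^(-0.01563) = 0.9368.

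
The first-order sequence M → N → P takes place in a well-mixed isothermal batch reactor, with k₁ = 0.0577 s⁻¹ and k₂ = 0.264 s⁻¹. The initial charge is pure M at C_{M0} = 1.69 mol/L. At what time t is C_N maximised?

For first-order series the maximum of C_N occurs at t_opt = ln(k₂/k₁)/(k₂−k₁).
= ln(0.264/0.0577)/(0.264−0.0577) = ln(4.575)/0.2063 = 1.521/0.2063 = 7.37 s.

7.37 s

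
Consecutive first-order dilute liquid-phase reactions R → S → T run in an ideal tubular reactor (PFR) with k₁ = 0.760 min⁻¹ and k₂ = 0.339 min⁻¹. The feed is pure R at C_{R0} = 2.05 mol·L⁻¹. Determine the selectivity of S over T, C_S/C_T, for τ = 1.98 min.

Solving the coupled first-order balances gives C_S(τ) = [k₁/(k₂−k₁)]·C_{R0}·(e^(−k₁τ) − e^(−k₂τ)).
e^(−k₁τ) = e^(−0.760×1.98) = e^(−1.505) = 0.2221; e^(−k₂τ) = e^(−0.6712) = 0.5111.
C_S = 0.760×2.05/(0.339−0.760) × (0.2221−0.5111) = (-3.701)×(-0.2890) = 1.070 mol·L⁻¹.
C_R = C_{R0}e^(−k₁τ) = 0.4552 mol·L⁻¹, so C_T = C_{R0}−C_R−C_S = 0.5252 mol·L⁻¹; C_S/C_T = 2.04.

2.04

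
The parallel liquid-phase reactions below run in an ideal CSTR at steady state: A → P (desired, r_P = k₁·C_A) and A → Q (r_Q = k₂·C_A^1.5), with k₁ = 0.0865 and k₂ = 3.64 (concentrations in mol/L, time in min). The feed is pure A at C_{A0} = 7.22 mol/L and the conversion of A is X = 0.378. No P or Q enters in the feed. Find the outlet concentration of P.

0.0303 mol/L

Exit C_A = C_{A0}(1−X) = 7.22×0.622 = 4.491 mol/L.
In a CSTR the entire volume is at exit conditions, so r_P = 0.0865×4.491 = 0.3885 and r_Q = 3.64×4.491^1.5 = 34.64.
Fraction of consumed A going to P: r_P/(r_P+r_Q) = 0.01109.
C_P = 0.01109·C_{A0}·X = 0.01109×7.22×0.378 = 0.0303 mol/L.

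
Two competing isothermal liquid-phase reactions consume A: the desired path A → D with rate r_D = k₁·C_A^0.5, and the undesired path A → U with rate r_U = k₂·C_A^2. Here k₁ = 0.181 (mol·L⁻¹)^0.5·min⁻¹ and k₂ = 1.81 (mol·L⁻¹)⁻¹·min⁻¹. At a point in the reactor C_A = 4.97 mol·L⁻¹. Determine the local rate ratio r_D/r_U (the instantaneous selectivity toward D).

0.00903

S_{D/U} = r_D/r_U = (k₁·C_A^0.5)/(k₂·C_A^2) = (k₁/k₂)·C_A^-1.5.
= (0.181×4.970^0.5) / (1.81×4.970^2) = 0.4035/44.71 = 0.00903.
The undesired path is higher order in A, so low C_A (CSTR or dilute feed) favours D.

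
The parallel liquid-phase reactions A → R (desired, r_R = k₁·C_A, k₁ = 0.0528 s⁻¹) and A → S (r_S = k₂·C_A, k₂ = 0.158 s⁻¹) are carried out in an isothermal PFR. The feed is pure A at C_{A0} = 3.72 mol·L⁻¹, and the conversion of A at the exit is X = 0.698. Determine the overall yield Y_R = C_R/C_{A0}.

C_A = C_{A0}(1−X) = 1.123 mol·L⁻¹.
Both paths are first order in A, so the instantaneous fraction to R is constant: dC_R/d(−C_A) = k₁/(k₁+k₂) = 0.2505.
C_R = 0.2505·(C_{A0}−C_A) = 0.2505×2.597 = 0.650 mol·L⁻¹.
Y_R = C_R/C_{A0} = 0.6504/3.72 = 0.175.

0.175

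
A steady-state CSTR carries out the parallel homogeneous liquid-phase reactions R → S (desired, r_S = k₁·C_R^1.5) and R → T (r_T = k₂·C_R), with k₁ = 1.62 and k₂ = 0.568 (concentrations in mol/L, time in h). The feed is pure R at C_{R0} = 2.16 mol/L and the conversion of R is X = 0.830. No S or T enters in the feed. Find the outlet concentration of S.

Exit C_R = C_{R0}(1−X) = 2.16×0.170 = 0.3672 mol/L.
Rates in a CSTR are evaluated at the outlet concentration: r_S = 1.62×0.3672^1.5 = 0.3605, r_T = 0.568×0.3672 = 0.2086.
Fraction of consumed R going to S: r_S/(r_S+r_T) = 0.6335.
C_S = 0.6335·C_{R0}·X = 0.6335×2.16×0.830 = 1.14 mol/L.

1.14 mol/L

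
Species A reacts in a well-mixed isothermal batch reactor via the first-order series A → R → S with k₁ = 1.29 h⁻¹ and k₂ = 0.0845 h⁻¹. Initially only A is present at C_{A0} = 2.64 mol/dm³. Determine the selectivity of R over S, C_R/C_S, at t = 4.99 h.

The intermediate concentration in a first-order A→B→C sequence is C_R = k₁C_{A0}(e^(−k₁t) − e^(−k₂t))/(k₂−k₁).
e^(−k₁t) = e^(−1.29×4.99) = e^(−6.437) = 0.001601; e^(−k₂t) = e^(−0.4217) = 0.6560.
C_R = 1.29×2.64/(0.0845−1.29) × (0.001601−0.6560) = (-2.825)×(-0.6544) = 1.849 mol/dm³.
C_A = C_{A0}e^(−k₁t) = 0.004227 mol/dm³, so C_S = C_{A0}−C_A−C_R = 0.7872 mol/dm³; C_R/C_S = 2.35.

2.35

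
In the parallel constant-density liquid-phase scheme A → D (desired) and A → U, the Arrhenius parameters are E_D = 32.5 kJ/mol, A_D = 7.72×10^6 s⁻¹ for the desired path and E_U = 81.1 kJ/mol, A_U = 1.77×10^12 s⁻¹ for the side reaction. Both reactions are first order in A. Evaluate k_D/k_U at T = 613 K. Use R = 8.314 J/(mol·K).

0.0604

k_D/k_U = (A_D/A_U)·exp[−(E_D−E_U)/(RT)] = (A_D/A_U)·exp[(E_U−E_D)/(RT)].
(E_U−E_D)/(RT) = (81.1−32.5)×10³/(8.314×613) = 48600/5096 = 9.536.
k_D/k_U = (7.72×10^6/1.77×10^12)·exp(9.536) = 4.362×10^-6 × 13849 = 0.0604.
Since E_D < E_U, lowering the temperature improves selectivity toward D.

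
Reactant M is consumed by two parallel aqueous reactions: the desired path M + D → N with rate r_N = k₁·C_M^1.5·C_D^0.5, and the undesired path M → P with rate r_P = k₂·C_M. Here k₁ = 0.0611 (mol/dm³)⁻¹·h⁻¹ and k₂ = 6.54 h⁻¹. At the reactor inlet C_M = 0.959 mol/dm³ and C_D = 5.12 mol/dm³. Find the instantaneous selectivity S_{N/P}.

0.0207

S_{N/P} = r_N/r_P = (k₁·C_M^1.5·C_D^0.5)/(k₂·C_M) = (k₁/k₂)·C_M^0.5·C_D^0.5.
= (0.0611×0.9590^1.5×5.120^0.5) / (6.54×0.9590) = 0.1298/6.272 = 0.0207.
Since the desired path is higher order in M, keeping C_M high (PFR or concentrated feed) favours N.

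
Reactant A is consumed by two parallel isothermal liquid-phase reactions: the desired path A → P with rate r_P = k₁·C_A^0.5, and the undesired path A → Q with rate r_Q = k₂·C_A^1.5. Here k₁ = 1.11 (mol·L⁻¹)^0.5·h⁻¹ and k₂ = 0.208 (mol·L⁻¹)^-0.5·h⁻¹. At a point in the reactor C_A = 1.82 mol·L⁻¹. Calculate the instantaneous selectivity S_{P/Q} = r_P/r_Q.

S_{P/Q} = r_P/r_Q = (k₁·C_A^0.5)/(k₂·C_A^1.5) = (k₁/k₂)·C_A⁻¹.
= (1.11×1.820^0.5) / (0.208×1.820^1.5) = 1.497/0.5107 = 2.93.
The undesired path is higher order in A, so low C_A (CSTR or dilute feed) favours P.

2.93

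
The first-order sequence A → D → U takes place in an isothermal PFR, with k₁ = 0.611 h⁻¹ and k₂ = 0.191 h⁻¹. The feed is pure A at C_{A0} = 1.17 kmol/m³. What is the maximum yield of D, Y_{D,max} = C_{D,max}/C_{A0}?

Evaluating C_D at τ_opt = ln(k₂/k₁)/(k₂−k₁) gives C_{D,max}/C_{A0} = (k₁/k₂)^[k₂/(k₂−k₁)].
= (0.611/0.191)^(0.191/(0.191−0.611)) = (3.199)^(-0.4548) = 0.5893.

0.589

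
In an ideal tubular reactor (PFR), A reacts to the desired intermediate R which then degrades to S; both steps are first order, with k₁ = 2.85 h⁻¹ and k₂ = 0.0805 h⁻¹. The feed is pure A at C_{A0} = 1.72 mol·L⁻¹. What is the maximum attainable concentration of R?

At the optimum, C_{R,max}/C_{A0} = (k₁/k₂)^[k₂/(k₂−k₁)].
= (2.85/0.0805)^(0.0805/(0.0805−2.85)) = (35.40)^(-0.02907) = 0.9015.
C_{R,max} = 0.9015×1.72 = 1.55 mol·L⁻¹.

1.55 mol·L⁻¹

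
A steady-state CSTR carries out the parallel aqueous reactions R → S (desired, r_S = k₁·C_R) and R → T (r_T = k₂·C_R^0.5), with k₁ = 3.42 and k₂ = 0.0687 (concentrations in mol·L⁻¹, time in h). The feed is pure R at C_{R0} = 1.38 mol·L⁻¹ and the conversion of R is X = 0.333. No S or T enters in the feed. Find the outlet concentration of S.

Exit C_R = C_{R0}(1−X) = 1.38×0.667 = 0.9205 mol·L⁻¹.
Rates in a CSTR are evaluated at the outlet concentration: r_S = 3.42×0.9205 = 3.148, r_T = 0.0687×0.9205^0.5 = 0.06591.
Fraction of consumed R going to S: r_S/(r_S+r_T) = 0.9795.
C_S = 0.9795·C_{R0}·X = 0.9795×1.38×0.333 = 0.450 mol·L⁻¹.

0.450 mol·L⁻¹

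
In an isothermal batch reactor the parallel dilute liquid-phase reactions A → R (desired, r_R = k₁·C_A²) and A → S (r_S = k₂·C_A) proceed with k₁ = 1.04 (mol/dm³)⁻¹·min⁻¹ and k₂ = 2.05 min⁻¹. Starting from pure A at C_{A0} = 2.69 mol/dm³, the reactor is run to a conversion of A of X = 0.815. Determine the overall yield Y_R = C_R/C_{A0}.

C_A = C_{A0}(1−X) = 0.4977 mol/dm³.
Along a PFR/batch, dC_S/dC_A = −r_S/(r_R+r_S) = −k₂/(k₂+k₁·C_A).
Integrating from C_{A0} to C_A: C_S = (2.05/1.04)·ln[(2.05+1.04·2.69)/(2.05+1.04·0.498)] = 1.971·ln(4.848/2.568) = 1.253 mol/dm³.
Then C_R = (C_{A0}−C_A) − C_S = 2.192 − 1.253 = 0.9396 mol/dm³.
Y_R = C_R/C_{A0} = 0.9396/2.69 = 0.349.

0.349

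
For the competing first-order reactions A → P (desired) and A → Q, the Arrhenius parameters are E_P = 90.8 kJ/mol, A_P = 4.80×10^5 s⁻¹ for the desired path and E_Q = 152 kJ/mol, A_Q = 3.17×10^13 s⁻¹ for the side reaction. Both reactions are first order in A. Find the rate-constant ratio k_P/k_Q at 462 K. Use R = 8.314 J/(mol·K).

Since both paths have the same order in A, the concentration cancels and S_{P/Q} = k_P/k_Q = (A_P/A_Q)·exp[(E_Q−E_P)/(RT)].
(E_Q−E_P)/(RT) = (152−90.8)×10³/(8.314×462) = 61200/3841 = 15.93.
k_P/k_Q = (4.80×10^5/3.17×10^13)·exp(15.93) = 1.514×10^-8 × 8.311×10^6 = 0.126.
Since E_P < E_Q, lowering the temperature improves selectivity toward P.

0.126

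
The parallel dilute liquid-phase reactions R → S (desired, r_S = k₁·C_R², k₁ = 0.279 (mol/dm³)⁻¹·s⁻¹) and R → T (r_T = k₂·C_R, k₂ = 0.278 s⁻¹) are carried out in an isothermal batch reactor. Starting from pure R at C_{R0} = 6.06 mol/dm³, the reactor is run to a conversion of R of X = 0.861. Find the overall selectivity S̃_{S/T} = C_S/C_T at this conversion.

2.89

C_R = C_{R0}(1−X) = 0.8423 mol/dm³.
Along a PFR/batch, dC_T/dC_R = −r_T/(r_S+r_T) = −k₂/(k₂+k₁·C_R).
Integrating from C_{R0} to C_R: C_T = (0.278/0.279)·ln[(0.278+0.279·6.06)/(0.278+0.279·0.842)] = 0.9964·ln(1.969/0.5130) = 1.340 mol/dm³.
Then C_S = (C_{R0}−C_R) − C_T = 5.218 − 1.340 = 3.878 mol/dm³.
S̃_{S/T} = C_S/C_T = 3.878/1.340 = 2.89.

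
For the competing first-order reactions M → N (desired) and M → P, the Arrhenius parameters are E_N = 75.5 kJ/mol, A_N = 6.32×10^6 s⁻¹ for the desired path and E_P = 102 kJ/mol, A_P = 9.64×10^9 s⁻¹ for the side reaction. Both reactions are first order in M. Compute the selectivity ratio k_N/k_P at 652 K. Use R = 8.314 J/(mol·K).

0.0870

With equal orders, S_{N/P} = k_N/k_P = (A_N/A_P)·exp[(E_P−E_N)/(RT)].
(E_P−E_N)/(RT) = (102−75.5)×10³/(8.314×652) = 26500/5421 = 4.889.
k_N/k_P = (6.32×10^6/9.64×10^9)·exp(4.889) = 6.556×10^-4 × 132.8 = 0.0870.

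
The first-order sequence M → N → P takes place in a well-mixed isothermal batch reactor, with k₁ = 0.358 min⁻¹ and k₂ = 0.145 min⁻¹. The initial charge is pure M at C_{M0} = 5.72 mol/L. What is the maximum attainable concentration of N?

3.09 mol/L

At the optimum, C_{N,max}/C_{M0} = (k₁/k₂)^[k₂/(k₂−k₁)].
= (0.358/0.145)^(0.145/(0.145−0.358)) = (2.469)^(-0.6808) = 0.5405.
C_{N,max} = 0.5405×5.72 = 3.09 mol/L.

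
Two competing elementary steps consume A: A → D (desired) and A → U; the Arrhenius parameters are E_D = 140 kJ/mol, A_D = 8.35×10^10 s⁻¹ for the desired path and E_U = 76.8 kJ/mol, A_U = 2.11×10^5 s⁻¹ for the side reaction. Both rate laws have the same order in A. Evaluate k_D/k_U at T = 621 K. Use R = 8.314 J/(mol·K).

1.91

With equal orders, S_{D/U} = k_D/k_U = (A_D/A_U)·exp[(E_U−E_D)/(RT)].
(E_U−E_D)/(RT) = (76.8−140)×10³/(8.314×621) = -63200/5163 = -12.24.
k_D/k_U = (8.35×10^10/2.11×10^5)·exp(-12.24) = 3.957×10^5 × 4.829×10^-6 = 1.91.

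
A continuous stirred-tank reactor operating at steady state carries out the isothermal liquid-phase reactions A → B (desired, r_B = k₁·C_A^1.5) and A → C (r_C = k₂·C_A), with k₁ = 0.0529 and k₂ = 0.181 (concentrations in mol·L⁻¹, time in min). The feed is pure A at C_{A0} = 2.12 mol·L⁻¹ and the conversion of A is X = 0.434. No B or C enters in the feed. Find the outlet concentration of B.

Exit C_A = C_{A0}(1−X) = 2.12×0.566 = 1.200 mol·L⁻¹.
Rates in a CSTR are evaluated at the outlet concentration: r_B = 0.0529×1.200^1.5 = 0.06953, r_C = 0.181×1.200 = 0.2172.
Fraction of consumed A going to B: r_B/(r_B+r_C) = 0.2425.
C_B = 0.2425·C_{A0}·X = 0.2425×2.12×0.434 = 0.223 mol·L⁻¹.

0.223 mol·L⁻¹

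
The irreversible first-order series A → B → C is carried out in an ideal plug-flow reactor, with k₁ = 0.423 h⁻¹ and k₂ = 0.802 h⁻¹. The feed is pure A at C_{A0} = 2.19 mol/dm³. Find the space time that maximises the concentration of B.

The intermediate peaks when r₁ = r₂, i.e. k₁e^(−k₁τ) = k₂e^(−k₂τ), giving τ_opt = ln(k₂/k₁)/(k₂−k₁).
= ln(0.802/0.423)/(0.802−0.423) = ln(1.896)/0.3790 = 0.6397/0.3790 = 1.69 h.

1.69 h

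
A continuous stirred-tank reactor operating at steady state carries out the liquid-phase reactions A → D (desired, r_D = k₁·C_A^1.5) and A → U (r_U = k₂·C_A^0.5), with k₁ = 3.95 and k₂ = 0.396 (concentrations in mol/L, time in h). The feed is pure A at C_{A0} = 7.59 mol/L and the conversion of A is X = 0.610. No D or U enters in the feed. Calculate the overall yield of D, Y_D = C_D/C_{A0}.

Exit C_A = C_{A0}(1−X) = 7.59×0.390 = 2.960 mol/L.
A CSTR operates uniformly at the exit composition, giving r_D = 20.12 and r_U = 0.6813 (each k·C_A^n at C_A = 2.960).
Fraction of consumed A going to D: r_D/(r_D+r_U) = 0.9672.
C_D = 0.9672·C_{A0}·X = 0.9672×7.59×0.610 = 4.48 mol/L; Y_D = C_D/C_{A0} = 0.590.

0.590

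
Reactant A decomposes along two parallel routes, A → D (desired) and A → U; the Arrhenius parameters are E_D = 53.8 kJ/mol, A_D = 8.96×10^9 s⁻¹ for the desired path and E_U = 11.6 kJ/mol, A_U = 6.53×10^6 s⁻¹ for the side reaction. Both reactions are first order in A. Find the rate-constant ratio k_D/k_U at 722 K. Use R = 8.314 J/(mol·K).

With equal orders, S_{D/U} = k_D/k_U = (A_D/A_U)·exp[(E_U−E_D)/(RT)].
(E_U−E_D)/(RT) = (11.6−53.8)×10³/(8.314×722) = -42200/6003 = -7.030.
k_D/k_U = (8.96×10^9/6.53×10^6)·exp(-7.030) = 1372 × 8.848×10^-4 = 1.21.
Since E_D > E_U, raising the temperature improves selectivity toward D.

1.21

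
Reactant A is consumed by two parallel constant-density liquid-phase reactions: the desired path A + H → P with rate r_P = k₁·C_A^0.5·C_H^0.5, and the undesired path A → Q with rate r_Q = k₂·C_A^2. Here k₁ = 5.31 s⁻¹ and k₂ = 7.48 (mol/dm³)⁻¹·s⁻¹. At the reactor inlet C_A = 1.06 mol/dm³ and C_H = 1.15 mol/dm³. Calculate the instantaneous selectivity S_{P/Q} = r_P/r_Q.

S_{P/Q} = r_P/r_Q = (k₁·C_A^0.5·C_H^0.5)/(k₂·C_A^2) = (k₁/k₂)·C_A^-1.5·C_H^0.5.
= (5.31×1.060^0.5×1.150^0.5) / (7.48×1.060^2) = 5.863/8.405 = 0.698.

0.698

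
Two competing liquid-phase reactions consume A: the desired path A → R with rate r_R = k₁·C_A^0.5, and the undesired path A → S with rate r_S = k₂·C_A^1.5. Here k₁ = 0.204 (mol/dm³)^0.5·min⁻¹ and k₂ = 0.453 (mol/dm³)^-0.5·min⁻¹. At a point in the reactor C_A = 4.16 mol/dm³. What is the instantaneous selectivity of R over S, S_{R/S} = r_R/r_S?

0.108

S_{R/S} = r_R/r_S = (k₁·C_A^0.5)/(k₂·C_A^1.5) = (k₁/k₂)·C_A⁻¹.
= (0.204×4.160^0.5) / (0.453×4.160^1.5) = 0.4161/3.844 = 0.108.
The undesired path is higher order in A, so low C_A (CSTR or dilute feed) favours R.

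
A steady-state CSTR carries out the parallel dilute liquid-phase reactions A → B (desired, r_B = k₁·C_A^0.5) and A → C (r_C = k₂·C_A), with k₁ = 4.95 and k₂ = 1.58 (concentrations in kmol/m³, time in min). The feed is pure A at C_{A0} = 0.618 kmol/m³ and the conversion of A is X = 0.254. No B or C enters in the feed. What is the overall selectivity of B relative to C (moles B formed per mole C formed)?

4.61

Exit C_A = C_{A0}(1−X) = 0.618×0.746 = 0.4610 kmol/m³.
A CSTR operates uniformly at the exit composition, giving r_B = 3.361 and r_C = 0.7284 (each k·C_A^n at C_A = 0.4610).
Overall selectivity = C_B/C_C = r_Bτ/(r_Cτ) = r_B/r_C = 4.61.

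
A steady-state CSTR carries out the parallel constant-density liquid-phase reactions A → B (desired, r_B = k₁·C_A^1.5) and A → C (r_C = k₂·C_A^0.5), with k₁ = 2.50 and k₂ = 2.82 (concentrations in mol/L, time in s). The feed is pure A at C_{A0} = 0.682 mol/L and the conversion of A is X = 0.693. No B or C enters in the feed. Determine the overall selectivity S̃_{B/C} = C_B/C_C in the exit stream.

Exit C_A = C_{A0}(1−X) = 0.682×0.307 = 0.2094 mol/L.
In a CSTR the entire volume is at exit conditions, so r_B = 2.50×0.2094^1.5 = 0.2395 and r_C = 2.82×0.2094^0.5 = 1.290.
Overall selectivity = C_B/C_C = r_Bτ/(r_Cτ) = r_B/r_C = 0.186.

0.186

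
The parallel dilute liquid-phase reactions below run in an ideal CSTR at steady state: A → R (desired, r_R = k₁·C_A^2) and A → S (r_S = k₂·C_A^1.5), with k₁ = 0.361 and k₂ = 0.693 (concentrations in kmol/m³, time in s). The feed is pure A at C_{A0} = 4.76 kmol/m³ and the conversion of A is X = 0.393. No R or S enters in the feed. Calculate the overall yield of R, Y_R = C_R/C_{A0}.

Exit C_A = C_{A0}(1−X) = 4.76×0.607 = 2.889 kmol/m³.
In a CSTR the entire volume is at exit conditions, so r_R = 0.361×2.889^2 = 3.014 and r_S = 0.693×2.889^1.5 = 3.404.
Fraction of consumed A going to R: r_R/(r_R+r_S) = 0.4696.
C_R = 0.4696·C_{A0}·X = 0.4696×4.76×0.393 = 0.879 kmol/m³; Y_R = C_R/C_{A0} = 0.185.

0.185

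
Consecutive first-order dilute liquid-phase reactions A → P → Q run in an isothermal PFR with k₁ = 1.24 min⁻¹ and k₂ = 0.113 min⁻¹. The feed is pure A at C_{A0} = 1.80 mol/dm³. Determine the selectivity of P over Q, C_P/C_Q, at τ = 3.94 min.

2.35

The intermediate concentration in a first-order A→B→C sequence is C_P = k₁C_{A0}(e^(−k₁τ) − e^(−k₂τ))/(k₂−k₁).
e^(−k₁τ) = e^(−1.24×3.94) = e^(−4.886) = 0.007555; e^(−k₂τ) = e^(−0.4452) = 0.6407.
C_P = 1.24×1.80/(0.113−1.24) × (0.007555−0.6407) = (-1.980)×(-0.6331) = 1.254 mol/dm³.
C_A = C_{A0}e^(−k₁τ) = 0.01360 mol/dm³, so C_Q = C_{A0}−C_A−C_P = 0.5325 mol/dm³; C_P/C_Q = 2.35.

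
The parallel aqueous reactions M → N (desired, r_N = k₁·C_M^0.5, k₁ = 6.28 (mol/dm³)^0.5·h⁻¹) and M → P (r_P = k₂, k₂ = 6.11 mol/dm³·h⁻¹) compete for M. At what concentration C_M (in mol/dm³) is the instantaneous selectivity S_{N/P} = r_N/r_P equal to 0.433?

S_{N/P} = (k₁/k₂)·C_M^0.5 ⇒ C_M = (S·k₂/k₁)^(2).
= (0.433×6.11/6.28)^(2) = (0.4213)^(2) = 0.177 mol/dm³.

0.177 mol/dm³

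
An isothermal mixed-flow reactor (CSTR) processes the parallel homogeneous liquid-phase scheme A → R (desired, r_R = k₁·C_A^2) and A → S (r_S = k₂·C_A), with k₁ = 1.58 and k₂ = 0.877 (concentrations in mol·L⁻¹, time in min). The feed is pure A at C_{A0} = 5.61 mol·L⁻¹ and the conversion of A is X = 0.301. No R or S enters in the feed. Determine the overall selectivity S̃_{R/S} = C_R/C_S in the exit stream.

Exit C_A = C_{A0}(1−X) = 5.61×0.699 = 3.921 mol·L⁻¹.
Rates in a CSTR are evaluated at the outlet concentration: r_R = 1.58×3.921^2 = 24.30, r_S = 0.877×3.921 = 3.439.
Overall selectivity = C_R/C_S = r_Rτ/(r_Sτ) = r_R/r_S = 7.06.

7.06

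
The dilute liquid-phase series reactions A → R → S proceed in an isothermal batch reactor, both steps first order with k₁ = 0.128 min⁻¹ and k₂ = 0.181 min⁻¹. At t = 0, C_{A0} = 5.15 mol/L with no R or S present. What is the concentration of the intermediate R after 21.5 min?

For first-order series with pure A initially, C_R(t) = k₁C_{A0}/(k₂−k₁)·(e^(−k₁t) − e^(−k₂t)).
e^(−k₁t) = e^(−0.128×21.5) = e^(−2.752) = 0.06380; e^(−k₂t) = e^(−3.891) = 0.02041.
C_R = 0.128×5.15/(0.181−0.128) × (0.06380−0.02041) = 12.44×0.04339 = 0.5396 mol/L.

0.540 mol/L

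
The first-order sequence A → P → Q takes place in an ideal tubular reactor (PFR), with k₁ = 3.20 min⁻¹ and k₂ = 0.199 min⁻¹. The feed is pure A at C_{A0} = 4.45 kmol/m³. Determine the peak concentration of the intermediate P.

Evaluating C_P at τ_opt = ln(k₂/k₁)/(k₂−k₁) gives C_{P,max}/C_{A0} = (k₁/k₂)^[k₂/(k₂−k₁)].
= (3.20/0.199)^(0.199/(0.199−3.20)) = (16.08)^(-0.06631) = 0.8318.
C_{P,max} = 0.8318×4.45 = 3.70 kmol/m³.

3.70 kmol/m³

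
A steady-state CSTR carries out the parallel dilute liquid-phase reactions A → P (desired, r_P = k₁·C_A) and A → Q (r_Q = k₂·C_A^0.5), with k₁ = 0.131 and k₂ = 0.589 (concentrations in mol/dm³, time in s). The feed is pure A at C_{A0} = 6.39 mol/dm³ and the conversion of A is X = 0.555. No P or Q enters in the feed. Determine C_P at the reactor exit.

0.967 mol/dm³

Exit C_A = C_{A0}(1−X) = 6.39×0.445 = 2.844 mol/dm³.
In a CSTR the entire volume is at exit conditions, so r_P = 0.131×2.844 = 0.3725 and r_Q = 0.589×2.844^0.5 = 0.9932.
Fraction of consumed A going to P: r_P/(r_P+r_Q) = 0.2728.
C_P = 0.2728·C_{A0}·X = 0.2728×6.39×0.555 = 0.967 mol/dm³.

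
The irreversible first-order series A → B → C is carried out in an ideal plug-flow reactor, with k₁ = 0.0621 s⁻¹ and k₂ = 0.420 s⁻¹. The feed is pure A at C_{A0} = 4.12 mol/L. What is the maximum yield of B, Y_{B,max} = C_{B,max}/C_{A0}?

0.106

At the optimum, C_{B,max}/C_{A0} = (k₁/k₂)^[k₂/(k₂−k₁)].
= (0.0621/0.420)^(0.420/(0.420−0.0621)) = (0.1479)^(1.174) = 0.1061.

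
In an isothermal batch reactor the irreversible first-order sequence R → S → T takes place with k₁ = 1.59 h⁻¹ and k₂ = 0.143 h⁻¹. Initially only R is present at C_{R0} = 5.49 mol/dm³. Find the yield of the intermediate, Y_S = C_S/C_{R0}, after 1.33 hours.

Solving the coupled first-order balances gives C_S(t) = [k₁/(k₂−k₁)]·C_{R0}·(e^(−k₁t) − e^(−k₂t)).
e^(−k₁t) = e^(−1.59×1.33) = e^(−2.115) = 0.1207; e^(−k₂t) = e^(−0.1902) = 0.8268.
C_S = 1.59×5.49/(0.143−1.59) × (0.1207−0.8268) = (-6.033)×(-0.7061) = 4.260 mol/dm³.
Y_S = C_S/C_{R0} = 4.260/5.49 = 0.776.

0.776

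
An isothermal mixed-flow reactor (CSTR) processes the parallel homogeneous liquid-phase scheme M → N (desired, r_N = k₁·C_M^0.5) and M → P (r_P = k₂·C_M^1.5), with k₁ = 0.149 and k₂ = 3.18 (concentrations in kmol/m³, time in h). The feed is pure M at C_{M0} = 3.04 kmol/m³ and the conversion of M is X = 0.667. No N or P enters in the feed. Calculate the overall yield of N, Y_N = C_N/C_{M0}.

0.0295

Exit C_M = C_{M0}(1−X) = 3.04×0.333 = 1.012 kmol/m³.
Rates in a CSTR are evaluated at the outlet concentration: r_N = 0.149×1.012^0.5 = 0.1499, r_P = 3.18×1.012^1.5 = 3.239.
Fraction of consumed M going to N: r_N/(r_N+r_P) = 0.04424.
C_N = 0.04424·C_{M0}·X = 0.04424×3.04×0.667 = 0.0897 kmol/m³; Y_N = C_N/C_{M0} = 0.0295.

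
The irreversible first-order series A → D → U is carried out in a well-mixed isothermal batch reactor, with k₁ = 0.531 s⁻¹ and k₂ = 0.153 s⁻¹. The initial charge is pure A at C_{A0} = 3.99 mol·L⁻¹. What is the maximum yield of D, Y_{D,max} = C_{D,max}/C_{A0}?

0.604

At the optimum, C_{D,max}/C_{A0} = (k₁/k₂)^[k₂/(k₂−k₁)].
= (0.531/0.153)^(0.153/(0.153−0.531)) = (3.471)^(-0.4048) = 0.6043.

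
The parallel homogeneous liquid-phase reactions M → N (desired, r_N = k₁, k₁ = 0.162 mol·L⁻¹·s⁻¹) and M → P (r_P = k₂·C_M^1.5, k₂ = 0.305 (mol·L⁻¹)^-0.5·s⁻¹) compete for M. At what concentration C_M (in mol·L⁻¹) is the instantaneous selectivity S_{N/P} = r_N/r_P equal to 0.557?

0.969 mol·L⁻¹

S_{N/P} = (k₁/k₂)·C_M^-1.5 ⇒ C_M = (S·k₂/k₁)^(1/(-1.5)).
= (0.557×0.305/0.162)^(-0.6667) = (1.049)^(-0.6667) = 0.969 mol·L⁻¹.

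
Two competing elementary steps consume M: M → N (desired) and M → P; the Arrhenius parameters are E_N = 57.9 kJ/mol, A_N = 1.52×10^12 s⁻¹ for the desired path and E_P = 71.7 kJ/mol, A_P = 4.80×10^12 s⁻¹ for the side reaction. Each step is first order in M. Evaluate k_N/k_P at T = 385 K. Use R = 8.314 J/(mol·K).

23.6

k_N/k_P = (A_N/A_P)·exp[−(E_N−E_P)/(RT)] = (A_N/A_P)·exp[(E_P−E_N)/(RT)].
(E_P−E_N)/(RT) = (71.7−57.9)×10³/(8.314×385) = 13800/3201 = 4.311.
k_N/k_P = (1.52×10^12/4.80×10^12)·exp(4.311) = 0.3167 × 74.54 = 23.6.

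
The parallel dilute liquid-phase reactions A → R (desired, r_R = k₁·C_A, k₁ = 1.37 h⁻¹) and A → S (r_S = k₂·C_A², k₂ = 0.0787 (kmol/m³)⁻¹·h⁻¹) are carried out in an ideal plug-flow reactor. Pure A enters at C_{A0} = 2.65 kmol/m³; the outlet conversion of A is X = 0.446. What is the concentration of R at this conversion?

C_A = C_{A0}(1−X) = 1.468 kmol/m³.
Along a PFR/batch, dC_R/dC_A = −r_R/(r_R+r_S) = −k₁/(k₁+k₂·C_A).
Integrating from C_{A0} to C_A: C_R = (1.37/0.0787)·ln[(1.37+0.0787·2.65)/(1.37+0.0787·1.47)] = 17.41·ln(1.579/1.486) = 1.057 kmol/m³.

1.06 kmol/m³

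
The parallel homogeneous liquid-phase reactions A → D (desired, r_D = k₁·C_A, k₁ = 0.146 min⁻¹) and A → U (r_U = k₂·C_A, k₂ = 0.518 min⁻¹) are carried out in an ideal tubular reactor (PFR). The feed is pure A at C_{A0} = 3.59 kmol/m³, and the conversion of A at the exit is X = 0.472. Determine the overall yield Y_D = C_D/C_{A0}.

0.104

C_A = C_{A0}(1−X) = 1.896 kmol/m³.
Both paths are first order in A, so the instantaneous fraction to D is constant: dC_D/d(−C_A) = k₁/(k₁+k₂) = 0.2199.
C_D = 0.2199·(C_{A0}−C_A) = 0.2199×1.694 = 0.373 kmol/m³.
Y_D = C_D/C_{A0} = 0.3726/3.59 = 0.104.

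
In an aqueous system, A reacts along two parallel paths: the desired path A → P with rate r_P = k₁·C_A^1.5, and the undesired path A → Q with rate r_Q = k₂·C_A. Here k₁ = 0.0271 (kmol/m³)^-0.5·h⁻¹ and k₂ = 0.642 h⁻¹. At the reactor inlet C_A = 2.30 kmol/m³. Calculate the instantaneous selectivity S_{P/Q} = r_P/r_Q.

S_{P/Q} = r_P/r_Q = (k₁·C_A^1.5)/(k₂·C_A) = (k₁/k₂)·C_A^0.5.
= (0.0271×2.300^1.5) / (0.642×2.300) = 0.09453/1.477 = 0.0640.

0.0640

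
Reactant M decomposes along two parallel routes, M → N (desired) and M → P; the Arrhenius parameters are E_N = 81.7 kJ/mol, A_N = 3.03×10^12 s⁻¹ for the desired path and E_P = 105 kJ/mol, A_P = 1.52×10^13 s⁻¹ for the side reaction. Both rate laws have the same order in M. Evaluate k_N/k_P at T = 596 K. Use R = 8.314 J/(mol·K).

22.0

k_N/k_P = (A_N/A_P)·exp[−(E_N−E_P)/(RT)] = (A_N/A_P)·exp[(E_P−E_N)/(RT)].
(E_P−E_N)/(RT) = (105−81.7)×10³/(8.314×596) = 23300/4955 = 4.702.
k_N/k_P = (3.03×10^12/1.52×10^13)·exp(4.702) = 0.1993 × 110.2 = 22.0.
Since E_N < E_P, lowering the temperature improves selectivity toward N.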